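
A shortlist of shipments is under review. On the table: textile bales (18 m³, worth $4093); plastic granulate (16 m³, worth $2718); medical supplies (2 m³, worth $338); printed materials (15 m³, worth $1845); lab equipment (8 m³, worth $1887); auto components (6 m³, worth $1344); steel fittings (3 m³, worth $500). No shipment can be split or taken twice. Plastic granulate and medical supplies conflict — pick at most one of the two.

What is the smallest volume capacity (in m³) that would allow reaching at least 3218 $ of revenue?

14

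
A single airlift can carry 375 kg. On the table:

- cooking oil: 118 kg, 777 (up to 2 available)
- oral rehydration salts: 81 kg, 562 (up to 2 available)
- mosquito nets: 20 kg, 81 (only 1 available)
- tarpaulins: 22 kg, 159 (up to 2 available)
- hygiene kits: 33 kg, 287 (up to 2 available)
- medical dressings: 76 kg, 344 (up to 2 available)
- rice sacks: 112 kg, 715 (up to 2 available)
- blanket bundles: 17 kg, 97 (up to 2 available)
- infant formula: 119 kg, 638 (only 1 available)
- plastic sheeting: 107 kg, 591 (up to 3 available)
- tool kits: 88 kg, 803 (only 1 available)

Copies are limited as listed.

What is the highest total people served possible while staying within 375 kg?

2875

The ratio heuristic lands on 2×oral rehydration salts + 2×tarpaulins + 2×hygiene kits + tool kits (2819) but leaves 15 kg idle.
Dropping oral rehydration salts and tarpaulins frees 103 kg; slotting in cooking oil (118 kg) lifts the total to 2875 at 375 kg.
That's the maximum — no swap from here does better than 2875.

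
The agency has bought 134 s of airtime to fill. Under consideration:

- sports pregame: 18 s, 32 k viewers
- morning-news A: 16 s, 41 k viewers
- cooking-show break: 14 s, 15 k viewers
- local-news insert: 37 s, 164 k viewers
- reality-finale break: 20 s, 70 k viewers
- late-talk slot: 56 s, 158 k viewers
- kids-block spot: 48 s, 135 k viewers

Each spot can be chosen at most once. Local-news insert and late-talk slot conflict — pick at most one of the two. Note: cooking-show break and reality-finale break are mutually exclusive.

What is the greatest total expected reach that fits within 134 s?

Ranking by ratio (expected reach/s): local-news insert 4.43, reality-finale break 3.50, late-talk slot 2.82.
Morning-news A + local-news insert + reality-finale break + kids-block spot uses 121 of the 134 s and totals 410.
The closest alternative, sports pregame + local-news insert + reality-finale break + kids-block spot, reaches only 401.

410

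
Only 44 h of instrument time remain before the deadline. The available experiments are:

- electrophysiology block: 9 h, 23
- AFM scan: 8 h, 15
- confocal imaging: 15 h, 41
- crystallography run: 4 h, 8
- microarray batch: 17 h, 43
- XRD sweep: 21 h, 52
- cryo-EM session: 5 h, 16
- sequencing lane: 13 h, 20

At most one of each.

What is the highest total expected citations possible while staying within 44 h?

Density check — cryo-EM session 3.20, confocal imaging 2.73, electrophysiology block 2.56, microarray batch 2.53 are the best per h.
The ratio heuristic lands on electrophysiology block + AFM scan + confocal imaging + crystallography run + cryo-EM session (103) but leaves 3 h idle.
Using the slack differently, microarray batch + XRD sweep + cryo-EM session comes to 111 at 43 h.

111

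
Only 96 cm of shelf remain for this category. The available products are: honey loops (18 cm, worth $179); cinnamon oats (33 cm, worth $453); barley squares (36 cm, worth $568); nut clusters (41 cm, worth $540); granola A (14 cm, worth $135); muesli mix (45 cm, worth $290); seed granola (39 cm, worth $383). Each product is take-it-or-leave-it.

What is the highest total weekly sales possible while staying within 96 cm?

1287

Greedy by ratio would take honey loops + cinnamon oats + barley squares: 87 cm used, total 1200.
Replace cinnamon oats with nut clusters: the trade gains 87 net, giving 1287 at 95 cm.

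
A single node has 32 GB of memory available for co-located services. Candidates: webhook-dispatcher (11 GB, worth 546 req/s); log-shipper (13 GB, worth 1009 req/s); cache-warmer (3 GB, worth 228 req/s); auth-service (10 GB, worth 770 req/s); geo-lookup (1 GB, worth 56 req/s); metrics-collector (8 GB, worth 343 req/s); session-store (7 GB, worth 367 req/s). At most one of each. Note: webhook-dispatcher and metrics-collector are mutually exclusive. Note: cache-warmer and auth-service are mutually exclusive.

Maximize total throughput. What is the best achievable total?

Ranking by ratio (throughput/GB): log-shipper 77.62, auth-service 77.00, cache-warmer 76.00, geo-lookup 56.00.
Best packing: log-shipper + auth-service + geo-lookup + session-store — 31 GB, 2202 total.

2202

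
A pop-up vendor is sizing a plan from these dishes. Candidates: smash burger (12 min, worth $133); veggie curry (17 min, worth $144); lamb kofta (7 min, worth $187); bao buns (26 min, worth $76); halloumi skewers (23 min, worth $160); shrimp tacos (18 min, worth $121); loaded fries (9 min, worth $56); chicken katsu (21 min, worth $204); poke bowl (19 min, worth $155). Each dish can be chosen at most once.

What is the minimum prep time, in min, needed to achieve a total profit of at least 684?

63

Minimise min subject to total profit ≥ 684.
smash burger + lamb kofta + halloumi skewers + chicken katsu reaches 684 using 63 min.
No combination under 63 min hits 684.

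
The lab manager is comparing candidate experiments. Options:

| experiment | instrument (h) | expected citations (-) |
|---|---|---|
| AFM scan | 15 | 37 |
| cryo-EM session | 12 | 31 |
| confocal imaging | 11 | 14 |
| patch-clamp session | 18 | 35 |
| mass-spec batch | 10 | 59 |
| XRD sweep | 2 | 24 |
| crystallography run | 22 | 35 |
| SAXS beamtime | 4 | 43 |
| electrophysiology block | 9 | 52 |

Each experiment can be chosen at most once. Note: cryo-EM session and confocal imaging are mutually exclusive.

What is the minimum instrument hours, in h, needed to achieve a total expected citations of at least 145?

23

Minimise h subject to total expected citations ≥ 145.
mass-spec batch + SAXS beamtime + electrophysiology block reaches 154 using 23 h.
Any bundle with less than 23 h falls short of 145.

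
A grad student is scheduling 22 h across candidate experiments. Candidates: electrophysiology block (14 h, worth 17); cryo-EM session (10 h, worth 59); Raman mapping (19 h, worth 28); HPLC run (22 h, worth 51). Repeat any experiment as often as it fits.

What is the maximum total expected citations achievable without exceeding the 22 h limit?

118

Best packing: 2×cryo-EM session — 20 h, 118 total.
No other feasible combination exceeds 118.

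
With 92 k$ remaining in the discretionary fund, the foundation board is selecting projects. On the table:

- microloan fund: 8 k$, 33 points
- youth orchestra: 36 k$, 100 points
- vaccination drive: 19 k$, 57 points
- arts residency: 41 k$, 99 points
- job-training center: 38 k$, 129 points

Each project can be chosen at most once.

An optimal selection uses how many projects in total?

3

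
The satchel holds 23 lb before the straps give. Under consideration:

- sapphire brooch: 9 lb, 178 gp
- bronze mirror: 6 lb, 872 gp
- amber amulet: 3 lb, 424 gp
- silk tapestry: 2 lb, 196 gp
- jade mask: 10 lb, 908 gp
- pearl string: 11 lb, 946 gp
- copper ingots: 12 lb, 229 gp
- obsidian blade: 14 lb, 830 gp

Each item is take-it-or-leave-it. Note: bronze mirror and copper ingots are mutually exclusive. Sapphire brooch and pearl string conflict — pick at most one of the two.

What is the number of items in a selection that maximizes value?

4

Best achievable value is 2438.
One optimal bundle: bronze mirror + amber amulet + silk tapestry + pearl string (22 lb).
Every optimal selection uses 4 items.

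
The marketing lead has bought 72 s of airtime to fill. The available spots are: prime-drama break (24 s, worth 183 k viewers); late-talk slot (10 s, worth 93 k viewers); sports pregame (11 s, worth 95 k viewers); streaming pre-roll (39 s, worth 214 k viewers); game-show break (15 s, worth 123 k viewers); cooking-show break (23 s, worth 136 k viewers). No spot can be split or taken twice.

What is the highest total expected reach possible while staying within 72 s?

535

Density check — late-talk slot 9.30, sports pregame 8.64, game-show break 8.20, prime-drama break 7.62 are the best per s.
Taking the top-ratio spots first gives prime-drama break + late-talk slot + sports pregame + game-show break for 494 (60 s).
Replace sports pregame with cooking-show break: the trade gains 41 net, giving 535 at 72 s.
The closest alternative, prime-drama break + late-talk slot + sports pregame + cooking-show break, reaches only 507.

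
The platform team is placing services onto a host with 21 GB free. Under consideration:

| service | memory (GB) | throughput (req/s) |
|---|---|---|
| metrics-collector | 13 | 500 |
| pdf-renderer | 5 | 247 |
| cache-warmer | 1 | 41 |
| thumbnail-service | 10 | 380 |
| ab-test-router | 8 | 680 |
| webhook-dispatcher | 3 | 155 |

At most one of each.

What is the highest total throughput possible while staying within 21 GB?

1215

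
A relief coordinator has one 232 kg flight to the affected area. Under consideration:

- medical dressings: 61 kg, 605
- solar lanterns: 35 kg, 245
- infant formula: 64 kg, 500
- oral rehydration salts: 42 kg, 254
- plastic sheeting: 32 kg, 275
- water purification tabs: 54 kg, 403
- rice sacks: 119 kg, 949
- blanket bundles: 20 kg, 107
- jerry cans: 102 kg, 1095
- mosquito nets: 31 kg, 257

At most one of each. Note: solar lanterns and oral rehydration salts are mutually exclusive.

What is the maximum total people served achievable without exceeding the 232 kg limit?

2232

Ranking by ratio (people served/kg): jerry cans 10.74, medical dressings 9.92, plastic sheeting 8.59.
Medical dressings + plastic sheeting + jerry cans + mosquito nets uses 226 of the 232 kg and totals 2232.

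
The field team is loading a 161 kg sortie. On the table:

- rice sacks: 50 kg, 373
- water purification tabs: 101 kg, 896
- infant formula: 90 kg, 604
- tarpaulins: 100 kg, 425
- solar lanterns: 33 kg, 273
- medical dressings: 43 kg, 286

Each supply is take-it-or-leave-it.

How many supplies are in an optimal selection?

The maximum people served within 161 kg is 1269.
rice sacks + water purification tabs hits 1269 at 151 kg.
All optima have 2 supplies.

2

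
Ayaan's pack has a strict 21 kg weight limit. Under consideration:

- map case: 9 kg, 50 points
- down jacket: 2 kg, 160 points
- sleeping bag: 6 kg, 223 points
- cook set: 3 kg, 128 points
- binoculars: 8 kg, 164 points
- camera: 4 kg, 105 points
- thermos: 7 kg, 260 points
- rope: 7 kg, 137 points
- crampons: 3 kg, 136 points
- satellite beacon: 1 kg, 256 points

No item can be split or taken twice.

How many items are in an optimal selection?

Optimal total is 1045.
One optimal bundle: down jacket + cook set + camera + thermos + crampons + satellite beacon (20 kg).
All optima have 6 items.

6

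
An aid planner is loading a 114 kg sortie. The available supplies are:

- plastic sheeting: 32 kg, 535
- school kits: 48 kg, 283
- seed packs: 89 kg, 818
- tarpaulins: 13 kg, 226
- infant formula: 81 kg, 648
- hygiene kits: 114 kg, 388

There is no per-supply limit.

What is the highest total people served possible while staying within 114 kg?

1891

The ratio heuristic lands on 8×tarpaulins (1808) but leaves 10 kg idle.
Replace 2×tarpaulins with plastic sheeting: the trade gains 83 net, giving 1891 at 110 kg.
Nothing else within 114 kg beats 1891.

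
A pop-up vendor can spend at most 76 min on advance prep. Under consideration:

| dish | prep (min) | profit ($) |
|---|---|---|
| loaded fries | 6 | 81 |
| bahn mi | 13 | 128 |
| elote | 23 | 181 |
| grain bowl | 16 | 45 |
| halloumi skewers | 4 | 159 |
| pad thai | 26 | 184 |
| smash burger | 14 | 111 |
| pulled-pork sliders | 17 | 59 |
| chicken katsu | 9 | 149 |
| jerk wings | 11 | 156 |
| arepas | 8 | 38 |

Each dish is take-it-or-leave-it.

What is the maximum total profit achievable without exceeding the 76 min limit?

Ranking by ratio (profit/min): halloumi skewers 39.75, chicken katsu 16.56, jerk wings 14.18.
Taking the top-ratio dishes first gives loaded fries + bahn mi + halloumi skewers + smash burger + chicken katsu + jerk wings + arepas for 822 (65 min).
Dropping smash burger frees 14 min; slotting in elote (23 min) lifts the total to 892 at 74 min.

892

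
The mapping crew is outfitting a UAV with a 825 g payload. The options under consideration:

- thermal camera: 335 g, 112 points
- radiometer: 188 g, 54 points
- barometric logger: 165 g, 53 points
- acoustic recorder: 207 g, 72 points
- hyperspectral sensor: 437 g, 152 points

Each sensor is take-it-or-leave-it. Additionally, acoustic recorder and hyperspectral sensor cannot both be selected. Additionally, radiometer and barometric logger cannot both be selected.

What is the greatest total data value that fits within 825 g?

264

Ranking by ratio (data value/g): acoustic recorder 0.35, hyperspectral sensor 0.35, thermal camera 0.33.
Thermal camera + hyperspectral sensor uses 772 of the 825 g and totals 264.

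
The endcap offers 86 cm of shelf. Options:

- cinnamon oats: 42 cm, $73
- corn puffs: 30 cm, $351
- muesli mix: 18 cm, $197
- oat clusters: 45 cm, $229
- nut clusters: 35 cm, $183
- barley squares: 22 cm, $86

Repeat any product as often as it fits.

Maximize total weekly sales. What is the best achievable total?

942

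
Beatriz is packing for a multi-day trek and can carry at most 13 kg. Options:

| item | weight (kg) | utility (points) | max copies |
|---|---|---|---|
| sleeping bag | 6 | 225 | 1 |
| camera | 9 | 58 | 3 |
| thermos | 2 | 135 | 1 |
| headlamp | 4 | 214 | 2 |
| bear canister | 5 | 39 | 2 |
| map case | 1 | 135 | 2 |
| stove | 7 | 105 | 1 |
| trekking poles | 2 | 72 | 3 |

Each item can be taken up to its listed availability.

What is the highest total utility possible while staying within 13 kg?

833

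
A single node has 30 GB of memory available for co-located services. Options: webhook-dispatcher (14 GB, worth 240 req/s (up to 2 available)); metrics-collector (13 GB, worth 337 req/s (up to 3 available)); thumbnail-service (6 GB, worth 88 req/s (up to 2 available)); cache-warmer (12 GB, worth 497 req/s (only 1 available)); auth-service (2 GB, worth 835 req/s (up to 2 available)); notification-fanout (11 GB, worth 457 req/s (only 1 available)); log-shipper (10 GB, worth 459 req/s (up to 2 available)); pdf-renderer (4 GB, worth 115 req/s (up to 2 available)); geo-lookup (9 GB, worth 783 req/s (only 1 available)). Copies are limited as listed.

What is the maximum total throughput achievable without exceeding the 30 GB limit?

3065

Ranking by ratio (throughput/GB): auth-service 417.50, geo-lookup 87.00, log-shipper 45.90, notification-fanout 41.55.
Filling by ratio: 2×auth-service + log-shipper + pdf-renderer + geo-lookup for 3027, with 3 GB left unused.
Replace log-shipper with cache-warmer: the trade gains 38 net, giving 3065 at 29 GB.
Nothing else within 30 GB beats 3065.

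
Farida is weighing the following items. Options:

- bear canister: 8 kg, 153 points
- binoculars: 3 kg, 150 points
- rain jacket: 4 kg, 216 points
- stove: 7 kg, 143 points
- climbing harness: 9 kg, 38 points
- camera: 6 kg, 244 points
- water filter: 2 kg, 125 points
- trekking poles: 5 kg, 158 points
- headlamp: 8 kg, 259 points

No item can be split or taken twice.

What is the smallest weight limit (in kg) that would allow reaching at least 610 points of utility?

13

Look for the lowest-weight combination reaching 610.
binoculars + rain jacket + camera reaches 610 using 13 kg.
Below 13 kg the best achievable stays under 610.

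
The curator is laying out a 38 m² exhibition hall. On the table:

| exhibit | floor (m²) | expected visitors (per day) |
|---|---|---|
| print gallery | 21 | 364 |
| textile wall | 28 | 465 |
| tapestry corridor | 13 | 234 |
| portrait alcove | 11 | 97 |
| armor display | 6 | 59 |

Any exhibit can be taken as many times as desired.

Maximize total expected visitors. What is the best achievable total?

598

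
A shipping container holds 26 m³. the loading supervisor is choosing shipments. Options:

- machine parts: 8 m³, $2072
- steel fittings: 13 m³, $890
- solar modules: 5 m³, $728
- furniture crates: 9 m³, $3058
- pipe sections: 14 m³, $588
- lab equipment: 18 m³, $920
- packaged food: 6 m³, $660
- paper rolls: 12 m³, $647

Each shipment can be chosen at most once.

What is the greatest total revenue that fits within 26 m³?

5858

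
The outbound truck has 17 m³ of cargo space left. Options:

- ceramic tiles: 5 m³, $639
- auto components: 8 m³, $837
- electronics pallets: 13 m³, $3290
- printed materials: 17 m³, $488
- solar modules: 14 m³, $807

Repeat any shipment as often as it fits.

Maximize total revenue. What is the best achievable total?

3290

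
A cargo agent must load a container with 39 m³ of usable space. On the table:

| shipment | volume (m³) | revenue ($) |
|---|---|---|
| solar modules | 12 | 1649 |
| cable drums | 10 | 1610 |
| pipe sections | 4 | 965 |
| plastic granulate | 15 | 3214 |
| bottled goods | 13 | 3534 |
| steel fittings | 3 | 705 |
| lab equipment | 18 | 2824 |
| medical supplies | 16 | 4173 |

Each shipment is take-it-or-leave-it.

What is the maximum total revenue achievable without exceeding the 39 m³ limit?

By revenue per m³: bottled goods 271.85, medical supplies 260.81, pipe sections 241.25, steel fittings 235.00 lead.
The ratio ordering already packs tightly: pipe sections + bottled goods + steel fittings + medical supplies, 36 m³, 9377.

9377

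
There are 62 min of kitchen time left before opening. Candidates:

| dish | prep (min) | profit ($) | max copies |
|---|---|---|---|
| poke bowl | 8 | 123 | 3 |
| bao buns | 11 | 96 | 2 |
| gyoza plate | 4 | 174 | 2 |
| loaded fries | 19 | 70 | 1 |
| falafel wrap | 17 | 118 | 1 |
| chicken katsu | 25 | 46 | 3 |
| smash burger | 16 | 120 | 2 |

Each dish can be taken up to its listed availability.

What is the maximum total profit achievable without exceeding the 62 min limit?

933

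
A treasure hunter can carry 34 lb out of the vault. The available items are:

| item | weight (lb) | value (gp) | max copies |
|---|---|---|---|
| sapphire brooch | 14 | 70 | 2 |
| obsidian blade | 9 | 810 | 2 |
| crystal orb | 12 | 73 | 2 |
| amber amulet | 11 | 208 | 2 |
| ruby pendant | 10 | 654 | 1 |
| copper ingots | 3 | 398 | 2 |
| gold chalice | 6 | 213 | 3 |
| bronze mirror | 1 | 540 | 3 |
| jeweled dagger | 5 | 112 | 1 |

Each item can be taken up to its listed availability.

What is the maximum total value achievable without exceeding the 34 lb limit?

Ranking by ratio (value/lb): bronze mirror 540.00, copper ingots 132.67, obsidian blade 90.00.
The ratio heuristic lands on 2×obsidian blade + 2×copper ingots + gold chalice + 3×bronze mirror (4249) but leaves 1 lb idle.
Replace copper ingots and gold chalice with ruby pendant: the trade gains 43 net, giving 4292 at 34 lb.
No other feasible combination exceeds 4292.

4292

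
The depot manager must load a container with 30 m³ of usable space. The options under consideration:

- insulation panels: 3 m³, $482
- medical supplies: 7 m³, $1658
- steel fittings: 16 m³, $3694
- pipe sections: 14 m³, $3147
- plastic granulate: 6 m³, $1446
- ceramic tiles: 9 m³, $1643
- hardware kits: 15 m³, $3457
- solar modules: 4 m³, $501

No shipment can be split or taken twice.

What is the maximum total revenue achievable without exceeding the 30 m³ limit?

Greedy by ratio would take medical supplies + steel fittings + plastic granulate: 29 m³ used, total 6798.
Replace medical supplies and plastic granulate with pipe sections: the trade gains 43 net, giving 6841 at 30 m³.
Nothing else within 30 m³ beats 6841.

6841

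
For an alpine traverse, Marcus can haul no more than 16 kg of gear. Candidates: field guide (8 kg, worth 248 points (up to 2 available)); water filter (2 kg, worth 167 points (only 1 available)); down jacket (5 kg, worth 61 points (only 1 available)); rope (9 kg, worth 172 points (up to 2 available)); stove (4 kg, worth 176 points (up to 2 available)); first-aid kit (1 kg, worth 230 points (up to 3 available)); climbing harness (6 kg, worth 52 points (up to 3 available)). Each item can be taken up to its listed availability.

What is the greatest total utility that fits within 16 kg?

Taking water filter + 2×stove + 3×first-aid kit: 13 kg used, 1209 in utility.
The spare 3 kg is too small for any remaining item, and no exchange beats 1209.

1209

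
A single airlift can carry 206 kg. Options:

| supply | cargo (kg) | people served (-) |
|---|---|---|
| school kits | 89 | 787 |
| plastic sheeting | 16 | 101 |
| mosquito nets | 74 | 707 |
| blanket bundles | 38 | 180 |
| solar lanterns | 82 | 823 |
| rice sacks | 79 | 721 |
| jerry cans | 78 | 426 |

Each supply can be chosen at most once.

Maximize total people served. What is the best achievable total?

1724

By people served per kg: solar lanterns 10.04, mosquito nets 9.55, rice sacks 9.13, school kits 8.84 lead.
Greedy by ratio would take plastic sheeting + mosquito nets + solar lanterns: 172 kg used, total 1631.
Replace plastic sheeting and mosquito nets with blanket bundles + rice sacks: the trade gains 93 net, giving 1724 at 199 kg.
Next best is school kits + plastic sheeting + solar lanterns at 1711 (187 kg) — short by 13.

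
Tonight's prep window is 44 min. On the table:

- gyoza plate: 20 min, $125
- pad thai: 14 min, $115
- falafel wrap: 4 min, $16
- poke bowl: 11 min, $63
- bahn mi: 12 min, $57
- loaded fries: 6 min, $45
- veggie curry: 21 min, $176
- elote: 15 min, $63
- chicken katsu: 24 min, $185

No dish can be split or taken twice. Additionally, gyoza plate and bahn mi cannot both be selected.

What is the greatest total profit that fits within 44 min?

345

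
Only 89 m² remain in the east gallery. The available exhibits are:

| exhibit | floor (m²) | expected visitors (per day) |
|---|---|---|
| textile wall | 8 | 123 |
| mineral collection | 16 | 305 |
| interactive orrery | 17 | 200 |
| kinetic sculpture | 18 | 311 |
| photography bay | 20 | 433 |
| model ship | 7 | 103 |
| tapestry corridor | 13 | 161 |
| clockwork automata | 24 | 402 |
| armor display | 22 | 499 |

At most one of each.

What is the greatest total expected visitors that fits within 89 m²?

Greedy by ratio would take textile wall + mineral collection + kinetic sculpture + photography bay + armor display: 84 m² used, total 1671.
Replace textile wall and kinetic sculpture with model ship + clockwork automata: the trade gains 71 net, giving 1742 at 89 m².
Runner-up mineral collection + kinetic sculpture + photography bay + tapestry corridor + armor display tops out at 1709.

1742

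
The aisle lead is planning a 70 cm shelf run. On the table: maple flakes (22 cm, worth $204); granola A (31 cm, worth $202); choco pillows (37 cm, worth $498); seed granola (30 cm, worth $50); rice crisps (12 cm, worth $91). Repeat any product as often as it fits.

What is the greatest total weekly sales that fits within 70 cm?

702

Ranking by ratio (weekly sales/cm): choco pillows 13.46, maple flakes 9.27, rice crisps 7.58.
Maple flakes + choco pillows uses 59 of the 70 cm and totals 702.
No other feasible combination exceeds 702.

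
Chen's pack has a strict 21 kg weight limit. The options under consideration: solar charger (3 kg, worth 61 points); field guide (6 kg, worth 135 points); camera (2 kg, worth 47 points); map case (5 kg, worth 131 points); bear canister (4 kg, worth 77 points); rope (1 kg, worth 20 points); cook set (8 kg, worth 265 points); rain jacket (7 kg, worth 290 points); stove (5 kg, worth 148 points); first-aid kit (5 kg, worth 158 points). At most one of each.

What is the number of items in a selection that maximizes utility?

4

Optimal total is 733.
For example rope + cook set + rain jacket + first-aid kit achieves it, using 21 kg.
Every optimal selection uses 4 items.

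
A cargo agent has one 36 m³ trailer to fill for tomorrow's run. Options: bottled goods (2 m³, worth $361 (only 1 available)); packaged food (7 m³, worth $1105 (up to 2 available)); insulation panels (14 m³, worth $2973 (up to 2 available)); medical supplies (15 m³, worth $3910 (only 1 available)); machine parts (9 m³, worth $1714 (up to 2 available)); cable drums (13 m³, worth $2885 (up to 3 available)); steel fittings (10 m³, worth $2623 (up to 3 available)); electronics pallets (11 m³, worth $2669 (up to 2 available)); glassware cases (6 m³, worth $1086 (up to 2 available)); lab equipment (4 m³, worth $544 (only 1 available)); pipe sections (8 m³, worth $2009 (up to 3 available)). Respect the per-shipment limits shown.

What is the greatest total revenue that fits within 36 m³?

9264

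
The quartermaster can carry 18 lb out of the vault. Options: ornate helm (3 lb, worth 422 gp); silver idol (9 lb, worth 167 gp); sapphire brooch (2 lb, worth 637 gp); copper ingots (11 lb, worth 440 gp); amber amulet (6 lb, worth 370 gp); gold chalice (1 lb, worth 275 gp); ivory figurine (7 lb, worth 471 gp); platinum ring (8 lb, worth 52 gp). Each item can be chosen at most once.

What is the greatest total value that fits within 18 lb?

1900

Filling by ratio: ornate helm + sapphire brooch + gold chalice + ivory figurine for 1805, with 5 lb left unused.
The 1 lb tied up in gold chalice is better spent on amber amulet — total rises to 1900 (18 lb).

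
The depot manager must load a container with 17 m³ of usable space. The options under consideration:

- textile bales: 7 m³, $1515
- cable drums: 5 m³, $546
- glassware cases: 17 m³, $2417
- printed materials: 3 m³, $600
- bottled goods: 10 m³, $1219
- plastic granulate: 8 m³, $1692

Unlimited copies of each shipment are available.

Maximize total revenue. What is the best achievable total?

Best packing: 2×textile bales + printed materials — 17 m³, 3630 total.
Every other selection either busts 17 m³ or fails to beat 3630.

3630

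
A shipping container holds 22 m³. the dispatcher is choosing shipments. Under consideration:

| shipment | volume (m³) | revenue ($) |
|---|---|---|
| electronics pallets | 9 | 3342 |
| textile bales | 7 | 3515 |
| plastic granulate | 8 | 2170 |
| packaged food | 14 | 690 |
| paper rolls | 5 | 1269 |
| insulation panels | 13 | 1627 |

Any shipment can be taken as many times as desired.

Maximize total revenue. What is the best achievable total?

The ratio ordering already packs tightly: 3×textile bales, 21 m³, 10545.
Nothing else within 22 m³ beats 10545.

10545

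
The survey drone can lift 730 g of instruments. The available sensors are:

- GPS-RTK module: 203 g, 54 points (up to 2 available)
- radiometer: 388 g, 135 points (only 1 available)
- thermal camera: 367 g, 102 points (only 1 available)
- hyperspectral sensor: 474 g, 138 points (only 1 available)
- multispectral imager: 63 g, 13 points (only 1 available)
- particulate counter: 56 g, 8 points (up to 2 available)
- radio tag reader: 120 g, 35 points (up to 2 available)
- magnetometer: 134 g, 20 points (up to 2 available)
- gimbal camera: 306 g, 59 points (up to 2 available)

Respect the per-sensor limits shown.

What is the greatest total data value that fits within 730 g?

Ranking by ratio (data value/g): radiometer 0.35, radio tag reader 0.29, hyperspectral sensor 0.29, thermal camera 0.28.
Taking the top-ratio sensors first gives radiometer + multispectral imager + 2×radio tag reader for 218 (691 g).
Dropping multispectral imager and radio tag reader frees 183 g; slotting in GPS-RTK module (203 g) lifts the total to 224 at 711 g.
Every other selection either busts 730 g or exceeds an availability limit or fails to beat 224.

224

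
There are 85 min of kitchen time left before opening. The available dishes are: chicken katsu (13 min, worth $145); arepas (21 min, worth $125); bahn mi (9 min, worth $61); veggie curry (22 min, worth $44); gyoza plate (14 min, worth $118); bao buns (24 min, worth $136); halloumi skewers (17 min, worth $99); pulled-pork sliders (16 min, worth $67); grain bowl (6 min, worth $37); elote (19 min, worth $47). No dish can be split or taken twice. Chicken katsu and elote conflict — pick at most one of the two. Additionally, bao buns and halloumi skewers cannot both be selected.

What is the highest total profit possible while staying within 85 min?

585

By profit per min: chicken katsu 11.15, gyoza plate 8.43, bahn mi 6.78, grain bowl 6.17 lead.
Chicken katsu + arepas + bahn mi + gyoza plate + bao buns uses 81 of the 85 min and totals 585.
Nothing else feasible within 85 min beats 585.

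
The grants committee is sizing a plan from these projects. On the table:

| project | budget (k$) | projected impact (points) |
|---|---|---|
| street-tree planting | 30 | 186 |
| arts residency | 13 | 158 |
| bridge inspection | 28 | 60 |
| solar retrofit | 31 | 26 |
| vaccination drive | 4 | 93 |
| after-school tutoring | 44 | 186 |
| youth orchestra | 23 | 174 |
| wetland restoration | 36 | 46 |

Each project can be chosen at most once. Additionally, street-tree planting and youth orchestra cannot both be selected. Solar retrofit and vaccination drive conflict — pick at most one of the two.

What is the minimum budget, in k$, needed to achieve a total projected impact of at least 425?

40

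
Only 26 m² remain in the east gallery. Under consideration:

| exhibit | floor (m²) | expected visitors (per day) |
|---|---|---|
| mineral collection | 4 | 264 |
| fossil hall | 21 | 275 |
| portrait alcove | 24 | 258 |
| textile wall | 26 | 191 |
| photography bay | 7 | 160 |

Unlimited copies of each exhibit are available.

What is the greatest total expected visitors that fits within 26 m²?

1584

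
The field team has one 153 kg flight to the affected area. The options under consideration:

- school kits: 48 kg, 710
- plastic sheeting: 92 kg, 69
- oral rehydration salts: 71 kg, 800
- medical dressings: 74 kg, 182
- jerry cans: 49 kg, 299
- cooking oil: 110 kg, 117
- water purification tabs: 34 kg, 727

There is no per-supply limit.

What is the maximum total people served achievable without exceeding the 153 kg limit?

2908

The ratio ordering already packs tightly: 4×water purification tabs, 136 kg, 2908.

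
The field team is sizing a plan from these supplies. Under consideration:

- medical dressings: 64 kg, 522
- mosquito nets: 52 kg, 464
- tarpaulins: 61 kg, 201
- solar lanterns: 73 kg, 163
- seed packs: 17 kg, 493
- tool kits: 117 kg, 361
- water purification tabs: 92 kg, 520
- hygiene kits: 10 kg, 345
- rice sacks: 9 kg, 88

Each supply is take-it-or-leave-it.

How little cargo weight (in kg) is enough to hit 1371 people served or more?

Minimise kg subject to total people served ≥ 1371.
mosquito nets + seed packs + hygiene kits + rice sacks reaches 1390 using 88 kg.
No combination under 88 kg hits 1371.

88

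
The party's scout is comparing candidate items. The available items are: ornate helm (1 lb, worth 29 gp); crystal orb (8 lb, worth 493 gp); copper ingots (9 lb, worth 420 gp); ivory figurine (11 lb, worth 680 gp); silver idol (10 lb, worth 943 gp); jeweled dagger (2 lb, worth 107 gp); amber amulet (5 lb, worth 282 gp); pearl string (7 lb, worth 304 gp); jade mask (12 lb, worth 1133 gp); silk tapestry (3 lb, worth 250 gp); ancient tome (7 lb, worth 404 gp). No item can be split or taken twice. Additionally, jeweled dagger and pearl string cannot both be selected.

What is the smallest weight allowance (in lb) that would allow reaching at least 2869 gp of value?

35

Minimise lb subject to total value ≥ 2869.
Taking crystal orb + silver idol + jeweled dagger + jade mask + silk tapestry gives 2926 (≥ 2869) for 35 lb.
Below 35 lb the best achievable stays under 2869.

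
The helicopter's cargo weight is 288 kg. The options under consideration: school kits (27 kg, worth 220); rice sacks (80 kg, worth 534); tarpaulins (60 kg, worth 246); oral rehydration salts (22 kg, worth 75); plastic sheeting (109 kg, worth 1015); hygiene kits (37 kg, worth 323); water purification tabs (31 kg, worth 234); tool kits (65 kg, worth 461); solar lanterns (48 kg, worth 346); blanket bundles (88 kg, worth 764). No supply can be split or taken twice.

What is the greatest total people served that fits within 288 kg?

The ratio heuristic lands on school kits + oral rehydration salts + plastic sheeting + hygiene kits + blanket bundles (2397) but leaves 5 kg idle.
Replace school kits and oral rehydration salts with solar lanterns: the trade gains 51 net, giving 2448 at 282 kg.

2448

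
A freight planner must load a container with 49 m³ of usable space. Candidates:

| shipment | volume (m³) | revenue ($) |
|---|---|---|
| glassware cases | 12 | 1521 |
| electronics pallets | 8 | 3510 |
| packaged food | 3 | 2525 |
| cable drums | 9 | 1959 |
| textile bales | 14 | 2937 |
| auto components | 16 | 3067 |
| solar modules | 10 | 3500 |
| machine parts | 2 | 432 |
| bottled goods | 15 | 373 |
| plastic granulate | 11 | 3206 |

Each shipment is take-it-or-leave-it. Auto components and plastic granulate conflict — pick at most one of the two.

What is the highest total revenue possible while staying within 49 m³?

Filling by ratio: electronics pallets + packaged food + cable drums + solar modules + machine parts + plastic granulate for 15132, with 6 m³ left unused.
Replace cable drums with textile bales: the trade gains 978 net, giving 16110 at 48 m³.

16110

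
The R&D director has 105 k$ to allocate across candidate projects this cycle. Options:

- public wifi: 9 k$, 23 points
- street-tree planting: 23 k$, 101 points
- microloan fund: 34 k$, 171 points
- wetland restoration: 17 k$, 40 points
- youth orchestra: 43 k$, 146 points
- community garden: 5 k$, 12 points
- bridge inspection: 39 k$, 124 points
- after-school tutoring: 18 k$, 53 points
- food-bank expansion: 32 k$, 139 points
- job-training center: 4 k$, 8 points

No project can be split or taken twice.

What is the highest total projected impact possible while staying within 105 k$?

Best packing: public wifi + street-tree planting + microloan fund + community garden + food-bank expansion — 103 k$, 446 total.
Runner-up public wifi + street-tree planting + microloan fund + food-bank expansion + job-training center tops out at 442.

446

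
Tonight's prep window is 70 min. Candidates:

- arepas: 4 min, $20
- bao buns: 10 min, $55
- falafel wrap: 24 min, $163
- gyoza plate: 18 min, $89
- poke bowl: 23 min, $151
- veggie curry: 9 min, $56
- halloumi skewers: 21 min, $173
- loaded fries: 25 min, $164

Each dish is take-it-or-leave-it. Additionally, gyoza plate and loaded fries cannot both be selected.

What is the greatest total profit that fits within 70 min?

500

A density-first pass picks falafel wrap + poke bowl + halloumi skewers — 487 at 68 min.
The 23 min tied up in poke bowl is better spent on loaded fries — total rises to 500 (70 min).
Runner-up poke bowl + halloumi skewers + loaded fries tops out at 488.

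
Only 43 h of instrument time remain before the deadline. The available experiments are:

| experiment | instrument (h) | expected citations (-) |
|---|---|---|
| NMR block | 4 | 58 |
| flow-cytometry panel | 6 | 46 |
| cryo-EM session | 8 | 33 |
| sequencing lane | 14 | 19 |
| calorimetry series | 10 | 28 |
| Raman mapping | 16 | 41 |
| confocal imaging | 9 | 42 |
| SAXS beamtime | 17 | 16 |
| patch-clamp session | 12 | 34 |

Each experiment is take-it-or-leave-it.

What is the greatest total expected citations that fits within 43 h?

220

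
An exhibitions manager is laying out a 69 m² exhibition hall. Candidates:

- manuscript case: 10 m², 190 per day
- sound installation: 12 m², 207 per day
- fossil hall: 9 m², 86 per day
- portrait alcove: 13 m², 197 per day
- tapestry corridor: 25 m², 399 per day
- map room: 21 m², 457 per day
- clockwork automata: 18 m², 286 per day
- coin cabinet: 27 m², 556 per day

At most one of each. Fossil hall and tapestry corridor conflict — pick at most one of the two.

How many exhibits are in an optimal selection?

Optimal total is 1306.
For example sound installation + fossil hall + map room + coin cabinet achieves it, using 69 m².
All optima have 4 exhibits.

4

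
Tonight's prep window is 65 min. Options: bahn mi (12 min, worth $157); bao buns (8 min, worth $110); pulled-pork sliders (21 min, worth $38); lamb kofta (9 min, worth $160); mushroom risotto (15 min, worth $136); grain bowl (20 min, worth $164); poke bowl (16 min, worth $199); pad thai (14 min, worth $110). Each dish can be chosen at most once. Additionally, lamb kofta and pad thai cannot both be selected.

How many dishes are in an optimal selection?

The maximum profit within 65 min is 790.
One optimal bundle: bahn mi + bao buns + lamb kofta + grain bowl + poke bowl (65 min).
Any selection reaching 790 contains exactly 5 dishes.

5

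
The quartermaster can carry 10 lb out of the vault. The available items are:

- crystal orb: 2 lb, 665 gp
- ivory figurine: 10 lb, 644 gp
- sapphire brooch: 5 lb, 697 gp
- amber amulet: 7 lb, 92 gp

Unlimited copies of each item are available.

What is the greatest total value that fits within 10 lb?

Density check — crystal orb 332.50, sapphire brooch 139.40, ivory figurine 64.40, amber amulet 13.14 are the best per lb.
Taking 5×crystal orb: 10 lb used, 3325 in value.
Every other selection either busts 10 lb or fails to beat 3325.

3325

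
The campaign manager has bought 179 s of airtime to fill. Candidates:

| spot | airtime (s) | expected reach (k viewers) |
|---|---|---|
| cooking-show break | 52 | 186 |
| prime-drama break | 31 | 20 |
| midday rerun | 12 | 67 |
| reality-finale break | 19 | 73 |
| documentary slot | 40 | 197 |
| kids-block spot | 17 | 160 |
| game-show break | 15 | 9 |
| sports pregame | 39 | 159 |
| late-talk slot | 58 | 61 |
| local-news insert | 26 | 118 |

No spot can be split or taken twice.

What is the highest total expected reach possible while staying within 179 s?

842

The ratio heuristic lands on midday rerun + reality-finale break + documentary slot + kids-block spot + game-show break + sports pregame + local-news insert (783) but leaves 11 s idle.
The 41 s tied up in game-show break and local-news insert is better spent on cooking-show break — total rises to 842 (179 s).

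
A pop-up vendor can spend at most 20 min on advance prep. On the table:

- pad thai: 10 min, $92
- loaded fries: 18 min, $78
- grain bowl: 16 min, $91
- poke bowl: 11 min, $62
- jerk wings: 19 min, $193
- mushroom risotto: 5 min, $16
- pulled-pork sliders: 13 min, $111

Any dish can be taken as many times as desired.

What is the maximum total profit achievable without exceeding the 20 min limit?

Density check — jerk wings 10.16, pad thai 9.20, pulled-pork sliders 8.54 are the best per min.
Jerk wings uses 19 of the 20 min and totals 193.

193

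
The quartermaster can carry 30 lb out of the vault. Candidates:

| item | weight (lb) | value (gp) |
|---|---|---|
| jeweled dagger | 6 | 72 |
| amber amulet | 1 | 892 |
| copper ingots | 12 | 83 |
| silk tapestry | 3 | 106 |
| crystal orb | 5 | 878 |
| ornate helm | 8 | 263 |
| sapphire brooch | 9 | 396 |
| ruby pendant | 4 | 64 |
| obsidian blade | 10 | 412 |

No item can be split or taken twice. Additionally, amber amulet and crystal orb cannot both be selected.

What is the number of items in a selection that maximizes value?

4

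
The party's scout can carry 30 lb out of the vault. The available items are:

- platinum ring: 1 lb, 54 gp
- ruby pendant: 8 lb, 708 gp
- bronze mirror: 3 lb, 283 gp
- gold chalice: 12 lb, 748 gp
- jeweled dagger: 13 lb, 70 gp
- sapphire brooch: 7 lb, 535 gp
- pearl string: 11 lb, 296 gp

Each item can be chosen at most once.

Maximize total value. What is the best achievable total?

The ratio ordering already packs tightly: ruby pendant + bronze mirror + gold chalice + sapphire brooch, 30 lb, 2274.

2274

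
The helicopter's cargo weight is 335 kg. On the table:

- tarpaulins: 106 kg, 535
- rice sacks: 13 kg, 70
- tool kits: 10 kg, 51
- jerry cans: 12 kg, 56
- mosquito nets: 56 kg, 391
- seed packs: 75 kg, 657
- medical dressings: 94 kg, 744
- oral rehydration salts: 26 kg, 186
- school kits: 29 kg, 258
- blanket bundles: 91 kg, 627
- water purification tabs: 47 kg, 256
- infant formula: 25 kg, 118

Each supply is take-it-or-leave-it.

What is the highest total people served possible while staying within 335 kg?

2542

By people served per kg: school kits 8.90, seed packs 8.76, medical dressings 7.91 lead.
Taking the top-ratio supplies first gives mosquito nets + seed packs + medical dressings + oral rehydration salts + school kits + water purification tabs for 2492 (327 kg).
Replace mosquito nets and water purification tabs with rice sacks + blanket bundles: the trade gains 50 net, giving 2542 at 328 kg.
Next best is jerry cans + seed packs + medical dressings + oral rehydration salts + school kits + blanket bundles at 2528 (327 kg) — short by 14.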